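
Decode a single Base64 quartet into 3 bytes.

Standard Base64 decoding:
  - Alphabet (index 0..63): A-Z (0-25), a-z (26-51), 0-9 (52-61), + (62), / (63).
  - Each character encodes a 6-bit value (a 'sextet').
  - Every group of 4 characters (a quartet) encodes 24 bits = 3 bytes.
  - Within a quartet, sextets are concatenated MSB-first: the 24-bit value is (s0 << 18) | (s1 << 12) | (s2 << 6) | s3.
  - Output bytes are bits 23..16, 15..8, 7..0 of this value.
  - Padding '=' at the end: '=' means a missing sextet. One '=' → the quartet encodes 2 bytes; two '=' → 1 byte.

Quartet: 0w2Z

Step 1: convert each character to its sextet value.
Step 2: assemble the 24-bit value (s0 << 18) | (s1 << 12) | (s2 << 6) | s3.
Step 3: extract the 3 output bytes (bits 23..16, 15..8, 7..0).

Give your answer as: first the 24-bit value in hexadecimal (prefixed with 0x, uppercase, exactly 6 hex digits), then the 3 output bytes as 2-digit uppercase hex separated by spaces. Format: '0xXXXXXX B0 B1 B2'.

Answer: 0xD30D99 D3 0D 99

Derivation:
Sextets: 0=52, w=48, 2=54, Z=25
24-bit: (52<<18) | (48<<12) | (54<<6) | 25
      = 0xD00000 | 0x030000 | 0x000D80 | 0x000019
      = 0xD30D99
Bytes: (v>>16)&0xFF=D3, (v>>8)&0xFF=0D, v&0xFF=99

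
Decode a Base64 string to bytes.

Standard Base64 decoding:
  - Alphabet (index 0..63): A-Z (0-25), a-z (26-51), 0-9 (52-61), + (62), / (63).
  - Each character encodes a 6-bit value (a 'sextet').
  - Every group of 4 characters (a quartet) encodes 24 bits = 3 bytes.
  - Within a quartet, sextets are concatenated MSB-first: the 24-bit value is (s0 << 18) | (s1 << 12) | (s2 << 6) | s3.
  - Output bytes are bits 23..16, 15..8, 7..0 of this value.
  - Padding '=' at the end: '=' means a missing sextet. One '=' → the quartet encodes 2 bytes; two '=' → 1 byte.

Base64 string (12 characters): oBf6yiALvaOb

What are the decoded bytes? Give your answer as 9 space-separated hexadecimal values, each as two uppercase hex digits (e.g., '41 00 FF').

Answer: A0 17 FA CA 20 0B BD A3 9B

Derivation:
After char 0 ('o'=40): chars_in_quartet=1 acc=0x28 bytes_emitted=0
After char 1 ('B'=1): chars_in_quartet=2 acc=0xA01 bytes_emitted=0
After char 2 ('f'=31): chars_in_quartet=3 acc=0x2805F bytes_emitted=0
After char 3 ('6'=58): chars_in_quartet=4 acc=0xA017FA -> emit A0 17 FA, reset; bytes_emitted=3
After char 4 ('y'=50): chars_in_quartet=1 acc=0x32 bytes_emitted=3
After char 5 ('i'=34): chars_in_quartet=2 acc=0xCA2 bytes_emitted=3
After char 6 ('A'=0): chars_in_quartet=3 acc=0x32880 bytes_emitted=3
After char 7 ('L'=11): chars_in_quartet=4 acc=0xCA200B -> emit CA 20 0B, reset; bytes_emitted=6
After char 8 ('v'=47): chars_in_quartet=1 acc=0x2F bytes_emitted=6
After char 9 ('a'=26): chars_in_quartet=2 acc=0xBDA bytes_emitted=6
After char 10 ('O'=14): chars_in_quartet=3 acc=0x2F68E bytes_emitted=6
After char 11 ('b'=27): chars_in_quartet=4 acc=0xBDA39B -> emit BD A3 9B, reset; bytes_emitted=9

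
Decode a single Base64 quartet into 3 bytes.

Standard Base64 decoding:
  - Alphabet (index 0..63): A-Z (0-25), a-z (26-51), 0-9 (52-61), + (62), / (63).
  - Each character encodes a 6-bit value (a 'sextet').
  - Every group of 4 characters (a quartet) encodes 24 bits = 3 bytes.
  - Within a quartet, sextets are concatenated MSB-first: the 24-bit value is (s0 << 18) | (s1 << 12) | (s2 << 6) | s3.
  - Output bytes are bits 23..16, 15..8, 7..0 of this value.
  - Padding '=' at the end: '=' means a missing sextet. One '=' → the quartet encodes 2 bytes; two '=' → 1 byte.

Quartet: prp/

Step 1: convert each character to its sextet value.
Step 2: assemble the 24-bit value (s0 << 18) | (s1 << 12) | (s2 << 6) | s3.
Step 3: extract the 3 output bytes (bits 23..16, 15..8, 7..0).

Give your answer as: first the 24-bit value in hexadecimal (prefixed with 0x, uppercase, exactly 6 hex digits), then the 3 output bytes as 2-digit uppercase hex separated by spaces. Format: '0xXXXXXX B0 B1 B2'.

Answer: 0xA6BA7F A6 BA 7F

Derivation:
Sextets: p=41, r=43, p=41, /=63
24-bit: (41<<18) | (43<<12) | (41<<6) | 63
      = 0xA40000 | 0x02B000 | 0x000A40 | 0x00003F
      = 0xA6BA7F
Bytes: (v>>16)&0xFF=A6, (v>>8)&0xFF=BA, v&0xFF=7F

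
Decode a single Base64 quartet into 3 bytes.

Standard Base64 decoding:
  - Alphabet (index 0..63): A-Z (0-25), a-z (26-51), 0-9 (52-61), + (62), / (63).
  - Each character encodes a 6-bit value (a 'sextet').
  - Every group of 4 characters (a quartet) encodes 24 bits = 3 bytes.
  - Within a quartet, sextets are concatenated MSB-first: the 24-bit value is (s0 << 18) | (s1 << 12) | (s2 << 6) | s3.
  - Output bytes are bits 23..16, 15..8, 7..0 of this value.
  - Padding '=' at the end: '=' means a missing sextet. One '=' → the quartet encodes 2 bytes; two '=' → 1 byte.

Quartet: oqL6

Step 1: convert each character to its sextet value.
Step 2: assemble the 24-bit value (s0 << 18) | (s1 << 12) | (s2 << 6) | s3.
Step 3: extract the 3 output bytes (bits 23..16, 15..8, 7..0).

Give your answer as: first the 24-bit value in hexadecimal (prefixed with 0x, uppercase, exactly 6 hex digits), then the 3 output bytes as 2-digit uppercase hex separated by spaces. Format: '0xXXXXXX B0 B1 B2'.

Answer: 0xA2A2FA A2 A2 FA

Derivation:
Sextets: o=40, q=42, L=11, 6=58
24-bit: (40<<18) | (42<<12) | (11<<6) | 58
      = 0xA00000 | 0x02A000 | 0x0002C0 | 0x00003A
      = 0xA2A2FA
Bytes: (v>>16)&0xFF=A2, (v>>8)&0xFF=A2, v&0xFF=FA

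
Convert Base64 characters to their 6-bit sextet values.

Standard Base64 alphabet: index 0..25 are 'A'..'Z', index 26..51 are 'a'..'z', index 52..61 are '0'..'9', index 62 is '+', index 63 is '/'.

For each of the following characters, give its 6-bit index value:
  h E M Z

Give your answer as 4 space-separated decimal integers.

Answer: 33 4 12 25

Derivation:
'h': a..z range, 26 + ord('h') − ord('a') = 33
'E': A..Z range, ord('E') − ord('A') = 4
'M': A..Z range, ord('M') − ord('A') = 12
'Z': A..Z range, ord('Z') − ord('A') = 25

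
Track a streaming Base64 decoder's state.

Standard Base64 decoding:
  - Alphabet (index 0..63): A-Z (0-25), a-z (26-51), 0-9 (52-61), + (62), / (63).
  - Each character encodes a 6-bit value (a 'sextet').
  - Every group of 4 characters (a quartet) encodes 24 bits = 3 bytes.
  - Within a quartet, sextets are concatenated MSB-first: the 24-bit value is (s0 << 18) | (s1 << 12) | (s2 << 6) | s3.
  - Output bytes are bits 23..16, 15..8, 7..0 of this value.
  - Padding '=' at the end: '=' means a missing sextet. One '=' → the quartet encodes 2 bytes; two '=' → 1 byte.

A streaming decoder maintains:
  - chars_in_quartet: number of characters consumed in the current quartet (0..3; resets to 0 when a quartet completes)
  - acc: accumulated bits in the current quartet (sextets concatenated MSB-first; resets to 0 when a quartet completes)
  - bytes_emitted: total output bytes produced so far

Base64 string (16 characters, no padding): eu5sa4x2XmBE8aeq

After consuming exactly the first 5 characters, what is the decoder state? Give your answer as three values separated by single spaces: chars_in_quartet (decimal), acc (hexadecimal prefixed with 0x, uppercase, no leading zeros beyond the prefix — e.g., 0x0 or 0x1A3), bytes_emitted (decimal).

After char 0 ('e'=30): chars_in_quartet=1 acc=0x1E bytes_emitted=0
After char 1 ('u'=46): chars_in_quartet=2 acc=0x7AE bytes_emitted=0
After char 2 ('5'=57): chars_in_quartet=3 acc=0x1EBB9 bytes_emitted=0
After char 3 ('s'=44): chars_in_quartet=4 acc=0x7AEE6C -> emit 7A EE 6C, reset; bytes_emitted=3
After char 4 ('a'=26): chars_in_quartet=1 acc=0x1A bytes_emitted=3

Answer: 1 0x1A 3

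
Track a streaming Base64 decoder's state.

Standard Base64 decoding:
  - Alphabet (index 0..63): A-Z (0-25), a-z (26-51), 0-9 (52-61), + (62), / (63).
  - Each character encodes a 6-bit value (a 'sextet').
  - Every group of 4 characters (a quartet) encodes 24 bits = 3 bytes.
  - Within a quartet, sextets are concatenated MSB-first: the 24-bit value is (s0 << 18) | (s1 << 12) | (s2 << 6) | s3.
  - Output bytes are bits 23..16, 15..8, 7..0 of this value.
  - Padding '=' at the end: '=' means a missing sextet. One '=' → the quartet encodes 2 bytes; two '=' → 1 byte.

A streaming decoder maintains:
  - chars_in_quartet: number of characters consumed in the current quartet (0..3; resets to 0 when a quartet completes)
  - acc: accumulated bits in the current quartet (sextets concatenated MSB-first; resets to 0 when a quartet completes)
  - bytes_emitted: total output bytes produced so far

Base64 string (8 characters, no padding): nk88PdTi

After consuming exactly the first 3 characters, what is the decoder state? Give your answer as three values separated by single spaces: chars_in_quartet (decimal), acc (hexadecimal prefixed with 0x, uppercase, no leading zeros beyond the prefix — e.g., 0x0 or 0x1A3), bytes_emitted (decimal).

After char 0 ('n'=39): chars_in_quartet=1 acc=0x27 bytes_emitted=0
After char 1 ('k'=36): chars_in_quartet=2 acc=0x9E4 bytes_emitted=0
After char 2 ('8'=60): chars_in_quartet=3 acc=0x2793C bytes_emitted=0

Answer: 3 0x2793C 0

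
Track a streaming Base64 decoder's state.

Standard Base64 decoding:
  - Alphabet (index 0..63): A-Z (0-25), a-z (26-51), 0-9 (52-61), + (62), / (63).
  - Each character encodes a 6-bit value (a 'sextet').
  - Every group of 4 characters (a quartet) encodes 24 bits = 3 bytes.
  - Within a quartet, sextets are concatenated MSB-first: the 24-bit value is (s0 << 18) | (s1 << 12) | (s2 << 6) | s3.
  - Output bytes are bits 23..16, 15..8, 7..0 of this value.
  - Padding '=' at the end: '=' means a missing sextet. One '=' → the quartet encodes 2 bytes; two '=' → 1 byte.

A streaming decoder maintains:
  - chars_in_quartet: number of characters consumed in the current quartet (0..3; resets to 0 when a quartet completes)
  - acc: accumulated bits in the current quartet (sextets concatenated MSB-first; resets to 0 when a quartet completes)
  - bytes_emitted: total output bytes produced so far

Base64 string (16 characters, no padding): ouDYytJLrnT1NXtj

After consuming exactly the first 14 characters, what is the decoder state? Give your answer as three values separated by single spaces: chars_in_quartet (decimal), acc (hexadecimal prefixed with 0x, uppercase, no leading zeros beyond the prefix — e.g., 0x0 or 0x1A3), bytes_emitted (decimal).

After char 0 ('o'=40): chars_in_quartet=1 acc=0x28 bytes_emitted=0
After char 1 ('u'=46): chars_in_quartet=2 acc=0xA2E bytes_emitted=0
After char 2 ('D'=3): chars_in_quartet=3 acc=0x28B83 bytes_emitted=0
After char 3 ('Y'=24): chars_in_quartet=4 acc=0xA2E0D8 -> emit A2 E0 D8, reset; bytes_emitted=3
After char 4 ('y'=50): chars_in_quartet=1 acc=0x32 bytes_emitted=3
After char 5 ('t'=45): chars_in_quartet=2 acc=0xCAD bytes_emitted=3
After char 6 ('J'=9): chars_in_quartet=3 acc=0x32B49 bytes_emitted=3
After char 7 ('L'=11): chars_in_quartet=4 acc=0xCAD24B -> emit CA D2 4B, reset; bytes_emitted=6
After char 8 ('r'=43): chars_in_quartet=1 acc=0x2B bytes_emitted=6
After char 9 ('n'=39): chars_in_quartet=2 acc=0xAE7 bytes_emitted=6
After char 10 ('T'=19): chars_in_quartet=3 acc=0x2B9D3 bytes_emitted=6
After char 11 ('1'=53): chars_in_quartet=4 acc=0xAE74F5 -> emit AE 74 F5, reset; bytes_emitted=9
After char 12 ('N'=13): chars_in_quartet=1 acc=0xD bytes_emitted=9
After char 13 ('X'=23): chars_in_quartet=2 acc=0x357 bytes_emitted=9

Answer: 2 0x357 9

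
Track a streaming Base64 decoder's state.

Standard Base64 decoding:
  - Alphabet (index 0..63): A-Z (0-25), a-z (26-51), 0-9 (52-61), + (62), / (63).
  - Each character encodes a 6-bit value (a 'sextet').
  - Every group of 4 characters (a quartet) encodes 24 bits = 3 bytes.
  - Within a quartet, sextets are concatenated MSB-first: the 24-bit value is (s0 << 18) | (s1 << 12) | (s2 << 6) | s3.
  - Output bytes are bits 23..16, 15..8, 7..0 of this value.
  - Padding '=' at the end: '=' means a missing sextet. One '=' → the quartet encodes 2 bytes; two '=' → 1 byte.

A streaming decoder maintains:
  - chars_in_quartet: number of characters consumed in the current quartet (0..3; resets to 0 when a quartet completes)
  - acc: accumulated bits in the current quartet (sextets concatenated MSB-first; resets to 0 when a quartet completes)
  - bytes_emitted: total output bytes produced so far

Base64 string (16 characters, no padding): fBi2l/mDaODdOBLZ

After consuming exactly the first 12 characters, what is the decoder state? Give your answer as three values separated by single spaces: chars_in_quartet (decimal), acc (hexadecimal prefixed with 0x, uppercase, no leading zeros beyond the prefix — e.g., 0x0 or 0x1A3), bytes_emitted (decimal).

After char 0 ('f'=31): chars_in_quartet=1 acc=0x1F bytes_emitted=0
After char 1 ('B'=1): chars_in_quartet=2 acc=0x7C1 bytes_emitted=0
After char 2 ('i'=34): chars_in_quartet=3 acc=0x1F062 bytes_emitted=0
After char 3 ('2'=54): chars_in_quartet=4 acc=0x7C18B6 -> emit 7C 18 B6, reset; bytes_emitted=3
After char 4 ('l'=37): chars_in_quartet=1 acc=0x25 bytes_emitted=3
After char 5 ('/'=63): chars_in_quartet=2 acc=0x97F bytes_emitted=3
After char 6 ('m'=38): chars_in_quartet=3 acc=0x25FE6 bytes_emitted=3
After char 7 ('D'=3): chars_in_quartet=4 acc=0x97F983 -> emit 97 F9 83, reset; bytes_emitted=6
After char 8 ('a'=26): chars_in_quartet=1 acc=0x1A bytes_emitted=6
After char 9 ('O'=14): chars_in_quartet=2 acc=0x68E bytes_emitted=6
After char 10 ('D'=3): chars_in_quartet=3 acc=0x1A383 bytes_emitted=6
After char 11 ('d'=29): chars_in_quartet=4 acc=0x68E0DD -> emit 68 E0 DD, reset; bytes_emitted=9

Answer: 0 0x0 9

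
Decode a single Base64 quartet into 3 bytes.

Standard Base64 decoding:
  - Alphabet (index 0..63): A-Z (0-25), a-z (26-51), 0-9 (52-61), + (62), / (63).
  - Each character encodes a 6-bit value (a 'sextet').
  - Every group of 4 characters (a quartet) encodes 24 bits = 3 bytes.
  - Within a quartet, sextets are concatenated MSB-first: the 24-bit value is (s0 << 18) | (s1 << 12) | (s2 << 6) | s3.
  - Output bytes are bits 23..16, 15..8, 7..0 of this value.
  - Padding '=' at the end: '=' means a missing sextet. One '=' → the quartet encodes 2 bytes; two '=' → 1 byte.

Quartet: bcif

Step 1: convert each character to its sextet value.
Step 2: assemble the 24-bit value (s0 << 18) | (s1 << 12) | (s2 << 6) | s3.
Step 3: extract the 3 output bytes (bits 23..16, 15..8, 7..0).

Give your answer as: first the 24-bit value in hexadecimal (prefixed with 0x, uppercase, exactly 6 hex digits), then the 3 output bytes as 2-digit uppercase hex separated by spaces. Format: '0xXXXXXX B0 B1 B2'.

Answer: 0x6DC89F 6D C8 9F

Derivation:
Sextets: b=27, c=28, i=34, f=31
24-bit: (27<<18) | (28<<12) | (34<<6) | 31
      = 0x6C0000 | 0x01C000 | 0x000880 | 0x00001F
      = 0x6DC89F
Bytes: (v>>16)&0xFF=6D, (v>>8)&0xFF=C8, v&0xFF=9F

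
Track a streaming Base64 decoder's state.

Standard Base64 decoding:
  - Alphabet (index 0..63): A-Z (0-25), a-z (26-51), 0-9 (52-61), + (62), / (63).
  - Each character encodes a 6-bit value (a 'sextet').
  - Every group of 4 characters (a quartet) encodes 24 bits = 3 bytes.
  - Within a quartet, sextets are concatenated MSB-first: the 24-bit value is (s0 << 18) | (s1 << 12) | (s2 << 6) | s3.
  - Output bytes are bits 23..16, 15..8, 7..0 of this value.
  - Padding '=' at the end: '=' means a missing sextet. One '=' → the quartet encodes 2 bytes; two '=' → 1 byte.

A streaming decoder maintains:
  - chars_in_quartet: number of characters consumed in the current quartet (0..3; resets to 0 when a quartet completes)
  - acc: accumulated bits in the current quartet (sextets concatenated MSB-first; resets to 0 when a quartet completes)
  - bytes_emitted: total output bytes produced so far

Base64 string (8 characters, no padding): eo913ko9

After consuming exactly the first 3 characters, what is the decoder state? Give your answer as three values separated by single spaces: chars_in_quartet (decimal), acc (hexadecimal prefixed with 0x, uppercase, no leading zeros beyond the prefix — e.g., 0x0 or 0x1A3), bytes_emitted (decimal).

Answer: 3 0x1EA3D 0

Derivation:
After char 0 ('e'=30): chars_in_quartet=1 acc=0x1E bytes_emitted=0
After char 1 ('o'=40): chars_in_quartet=2 acc=0x7A8 bytes_emitted=0
After char 2 ('9'=61): chars_in_quartet=3 acc=0x1EA3D bytes_emitted=0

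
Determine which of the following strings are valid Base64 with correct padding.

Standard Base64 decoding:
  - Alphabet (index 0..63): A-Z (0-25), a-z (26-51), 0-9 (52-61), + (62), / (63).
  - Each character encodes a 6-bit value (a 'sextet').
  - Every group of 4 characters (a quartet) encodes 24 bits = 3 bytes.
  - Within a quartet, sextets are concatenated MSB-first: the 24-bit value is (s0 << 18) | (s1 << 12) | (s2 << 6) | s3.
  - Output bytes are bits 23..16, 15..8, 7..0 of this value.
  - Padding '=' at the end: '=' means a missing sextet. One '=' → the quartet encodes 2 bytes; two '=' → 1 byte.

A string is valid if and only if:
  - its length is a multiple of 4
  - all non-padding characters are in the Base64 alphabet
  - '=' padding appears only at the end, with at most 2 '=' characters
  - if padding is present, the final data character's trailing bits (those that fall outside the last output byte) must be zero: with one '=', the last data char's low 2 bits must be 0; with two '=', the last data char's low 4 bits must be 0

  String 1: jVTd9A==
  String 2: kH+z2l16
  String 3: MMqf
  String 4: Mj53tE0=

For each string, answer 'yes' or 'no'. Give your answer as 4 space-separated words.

Answer: yes yes yes yes

Derivation:
String 1: 'jVTd9A==' → valid
String 2: 'kH+z2l16' → valid
String 3: 'MMqf' → valid
String 4: 'Mj53tE0=' → valid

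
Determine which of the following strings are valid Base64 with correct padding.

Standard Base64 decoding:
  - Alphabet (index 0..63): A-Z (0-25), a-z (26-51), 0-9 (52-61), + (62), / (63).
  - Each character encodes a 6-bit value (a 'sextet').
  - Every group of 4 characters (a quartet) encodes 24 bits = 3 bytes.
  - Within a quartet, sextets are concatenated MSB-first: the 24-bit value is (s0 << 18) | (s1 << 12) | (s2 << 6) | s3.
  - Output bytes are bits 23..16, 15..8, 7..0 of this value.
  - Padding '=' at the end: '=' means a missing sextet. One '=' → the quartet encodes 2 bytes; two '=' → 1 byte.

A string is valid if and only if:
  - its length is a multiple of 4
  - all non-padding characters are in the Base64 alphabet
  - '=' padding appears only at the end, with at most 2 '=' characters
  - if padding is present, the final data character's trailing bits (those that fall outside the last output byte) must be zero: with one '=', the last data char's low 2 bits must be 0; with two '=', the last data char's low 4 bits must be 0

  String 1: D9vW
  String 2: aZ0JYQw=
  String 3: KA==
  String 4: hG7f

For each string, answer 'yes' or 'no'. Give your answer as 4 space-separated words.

Answer: yes yes yes yes

Derivation:
String 1: 'D9vW' → valid
String 2: 'aZ0JYQw=' → valid
String 3: 'KA==' → valid
String 4: 'hG7f' → valid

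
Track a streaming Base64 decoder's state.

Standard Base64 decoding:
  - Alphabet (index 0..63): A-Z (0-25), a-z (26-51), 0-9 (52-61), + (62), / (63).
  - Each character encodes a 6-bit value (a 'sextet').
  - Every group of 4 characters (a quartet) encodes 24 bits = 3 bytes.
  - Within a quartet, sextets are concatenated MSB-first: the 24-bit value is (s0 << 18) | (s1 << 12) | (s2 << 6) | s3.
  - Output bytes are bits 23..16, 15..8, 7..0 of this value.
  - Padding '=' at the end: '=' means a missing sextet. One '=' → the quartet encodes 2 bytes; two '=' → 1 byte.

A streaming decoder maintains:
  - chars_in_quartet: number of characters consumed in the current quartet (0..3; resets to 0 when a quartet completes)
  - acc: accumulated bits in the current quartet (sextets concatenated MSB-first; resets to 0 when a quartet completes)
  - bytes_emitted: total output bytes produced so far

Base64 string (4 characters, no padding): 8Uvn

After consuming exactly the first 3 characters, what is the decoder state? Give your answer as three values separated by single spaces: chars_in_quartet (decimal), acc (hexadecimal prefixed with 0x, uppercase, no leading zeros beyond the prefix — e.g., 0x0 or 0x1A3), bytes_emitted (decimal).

Answer: 3 0x3C52F 0

Derivation:
After char 0 ('8'=60): chars_in_quartet=1 acc=0x3C bytes_emitted=0
After char 1 ('U'=20): chars_in_quartet=2 acc=0xF14 bytes_emitted=0
After char 2 ('v'=47): chars_in_quartet=3 acc=0x3C52F bytes_emitted=0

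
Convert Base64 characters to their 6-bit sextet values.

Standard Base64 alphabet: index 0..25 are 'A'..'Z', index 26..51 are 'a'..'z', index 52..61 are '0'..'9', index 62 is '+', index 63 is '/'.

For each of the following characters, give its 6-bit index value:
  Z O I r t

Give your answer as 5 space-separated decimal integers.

'Z': A..Z range, ord('Z') − ord('A') = 25
'O': A..Z range, ord('O') − ord('A') = 14
'I': A..Z range, ord('I') − ord('A') = 8
'r': a..z range, 26 + ord('r') − ord('a') = 43
't': a..z range, 26 + ord('t') − ord('a') = 45

Answer: 25 14 8 43 45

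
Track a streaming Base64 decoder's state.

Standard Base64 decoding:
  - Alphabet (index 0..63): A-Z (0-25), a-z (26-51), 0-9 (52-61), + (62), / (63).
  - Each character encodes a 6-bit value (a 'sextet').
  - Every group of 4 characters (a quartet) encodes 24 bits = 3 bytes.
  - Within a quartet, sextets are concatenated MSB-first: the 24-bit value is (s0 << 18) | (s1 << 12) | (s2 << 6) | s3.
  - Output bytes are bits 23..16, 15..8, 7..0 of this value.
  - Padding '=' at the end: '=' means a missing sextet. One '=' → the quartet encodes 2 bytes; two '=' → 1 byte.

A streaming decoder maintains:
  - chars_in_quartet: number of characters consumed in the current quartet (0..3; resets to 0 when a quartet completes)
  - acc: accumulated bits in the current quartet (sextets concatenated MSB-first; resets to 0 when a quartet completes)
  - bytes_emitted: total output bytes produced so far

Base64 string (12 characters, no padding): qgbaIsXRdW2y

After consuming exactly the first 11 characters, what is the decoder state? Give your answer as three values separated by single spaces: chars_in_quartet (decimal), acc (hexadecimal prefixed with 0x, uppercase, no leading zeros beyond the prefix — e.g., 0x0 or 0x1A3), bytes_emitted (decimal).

After char 0 ('q'=42): chars_in_quartet=1 acc=0x2A bytes_emitted=0
After char 1 ('g'=32): chars_in_quartet=2 acc=0xAA0 bytes_emitted=0
After char 2 ('b'=27): chars_in_quartet=3 acc=0x2A81B bytes_emitted=0
After char 3 ('a'=26): chars_in_quartet=4 acc=0xAA06DA -> emit AA 06 DA, reset; bytes_emitted=3
After char 4 ('I'=8): chars_in_quartet=1 acc=0x8 bytes_emitted=3
After char 5 ('s'=44): chars_in_quartet=2 acc=0x22C bytes_emitted=3
After char 6 ('X'=23): chars_in_quartet=3 acc=0x8B17 bytes_emitted=3
After char 7 ('R'=17): chars_in_quartet=4 acc=0x22C5D1 -> emit 22 C5 D1, reset; bytes_emitted=6
After char 8 ('d'=29): chars_in_quartet=1 acc=0x1D bytes_emitted=6
After char 9 ('W'=22): chars_in_quartet=2 acc=0x756 bytes_emitted=6
After char 10 ('2'=54): chars_in_quartet=3 acc=0x1D5B6 bytes_emitted=6

Answer: 3 0x1D5B6 6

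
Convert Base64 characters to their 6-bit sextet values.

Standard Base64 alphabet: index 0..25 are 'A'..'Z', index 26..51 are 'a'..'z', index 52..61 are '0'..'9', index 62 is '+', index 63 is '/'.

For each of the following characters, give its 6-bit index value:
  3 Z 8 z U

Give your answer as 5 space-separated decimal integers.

'3': 0..9 range, 52 + ord('3') − ord('0') = 55
'Z': A..Z range, ord('Z') − ord('A') = 25
'8': 0..9 range, 52 + ord('8') − ord('0') = 60
'z': a..z range, 26 + ord('z') − ord('a') = 51
'U': A..Z range, ord('U') − ord('A') = 20

Answer: 55 25 60 51 20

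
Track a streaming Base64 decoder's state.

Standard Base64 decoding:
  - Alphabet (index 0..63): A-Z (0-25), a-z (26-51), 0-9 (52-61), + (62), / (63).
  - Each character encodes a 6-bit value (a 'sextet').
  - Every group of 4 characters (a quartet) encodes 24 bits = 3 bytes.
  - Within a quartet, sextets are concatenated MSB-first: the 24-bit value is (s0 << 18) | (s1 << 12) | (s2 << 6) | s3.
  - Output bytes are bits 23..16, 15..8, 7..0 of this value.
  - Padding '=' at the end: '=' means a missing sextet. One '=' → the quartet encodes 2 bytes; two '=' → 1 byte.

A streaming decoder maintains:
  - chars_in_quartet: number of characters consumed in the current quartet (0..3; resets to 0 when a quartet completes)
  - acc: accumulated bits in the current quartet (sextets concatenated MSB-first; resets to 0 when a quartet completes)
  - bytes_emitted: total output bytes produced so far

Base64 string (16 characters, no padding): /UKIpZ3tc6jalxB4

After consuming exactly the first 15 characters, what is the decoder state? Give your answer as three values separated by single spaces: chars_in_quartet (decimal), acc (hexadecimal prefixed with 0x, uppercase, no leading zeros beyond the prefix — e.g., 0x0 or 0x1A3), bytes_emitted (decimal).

After char 0 ('/'=63): chars_in_quartet=1 acc=0x3F bytes_emitted=0
After char 1 ('U'=20): chars_in_quartet=2 acc=0xFD4 bytes_emitted=0
After char 2 ('K'=10): chars_in_quartet=3 acc=0x3F50A bytes_emitted=0
After char 3 ('I'=8): chars_in_quartet=4 acc=0xFD4288 -> emit FD 42 88, reset; bytes_emitted=3
After char 4 ('p'=41): chars_in_quartet=1 acc=0x29 bytes_emitted=3
After char 5 ('Z'=25): chars_in_quartet=2 acc=0xA59 bytes_emitted=3
After char 6 ('3'=55): chars_in_quartet=3 acc=0x29677 bytes_emitted=3
After char 7 ('t'=45): chars_in_quartet=4 acc=0xA59DED -> emit A5 9D ED, reset; bytes_emitted=6
After char 8 ('c'=28): chars_in_quartet=1 acc=0x1C bytes_emitted=6
After char 9 ('6'=58): chars_in_quartet=2 acc=0x73A bytes_emitted=6
After char 10 ('j'=35): chars_in_quartet=3 acc=0x1CEA3 bytes_emitted=6
After char 11 ('a'=26): chars_in_quartet=4 acc=0x73A8DA -> emit 73 A8 DA, reset; bytes_emitted=9
After char 12 ('l'=37): chars_in_quartet=1 acc=0x25 bytes_emitted=9
After char 13 ('x'=49): chars_in_quartet=2 acc=0x971 bytes_emitted=9
After char 14 ('B'=1): chars_in_quartet=3 acc=0x25C41 bytes_emitted=9

Answer: 3 0x25C41 9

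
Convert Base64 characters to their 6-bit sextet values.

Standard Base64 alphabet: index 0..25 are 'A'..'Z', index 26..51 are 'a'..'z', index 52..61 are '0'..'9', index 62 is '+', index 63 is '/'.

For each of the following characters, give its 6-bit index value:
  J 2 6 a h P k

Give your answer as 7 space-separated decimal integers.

'J': A..Z range, ord('J') − ord('A') = 9
'2': 0..9 range, 52 + ord('2') − ord('0') = 54
'6': 0..9 range, 52 + ord('6') − ord('0') = 58
'a': a..z range, 26 + ord('a') − ord('a') = 26
'h': a..z range, 26 + ord('h') − ord('a') = 33
'P': A..Z range, ord('P') − ord('A') = 15
'k': a..z range, 26 + ord('k') − ord('a') = 36

Answer: 9 54 58 26 33 15 36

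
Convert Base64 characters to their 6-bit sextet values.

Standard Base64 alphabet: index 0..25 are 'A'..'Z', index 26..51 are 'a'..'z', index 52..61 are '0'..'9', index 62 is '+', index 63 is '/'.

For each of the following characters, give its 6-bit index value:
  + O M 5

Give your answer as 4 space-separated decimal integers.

Answer: 62 14 12 57

Derivation:
'+': index 62
'O': A..Z range, ord('O') − ord('A') = 14
'M': A..Z range, ord('M') − ord('A') = 12
'5': 0..9 range, 52 + ord('5') − ord('0') = 57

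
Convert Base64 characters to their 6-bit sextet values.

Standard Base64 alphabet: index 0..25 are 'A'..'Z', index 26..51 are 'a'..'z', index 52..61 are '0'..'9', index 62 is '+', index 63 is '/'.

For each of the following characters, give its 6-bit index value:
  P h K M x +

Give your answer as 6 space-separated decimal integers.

'P': A..Z range, ord('P') − ord('A') = 15
'h': a..z range, 26 + ord('h') − ord('a') = 33
'K': A..Z range, ord('K') − ord('A') = 10
'M': A..Z range, ord('M') − ord('A') = 12
'x': a..z range, 26 + ord('x') − ord('a') = 49
'+': index 62

Answer: 15 33 10 12 49 62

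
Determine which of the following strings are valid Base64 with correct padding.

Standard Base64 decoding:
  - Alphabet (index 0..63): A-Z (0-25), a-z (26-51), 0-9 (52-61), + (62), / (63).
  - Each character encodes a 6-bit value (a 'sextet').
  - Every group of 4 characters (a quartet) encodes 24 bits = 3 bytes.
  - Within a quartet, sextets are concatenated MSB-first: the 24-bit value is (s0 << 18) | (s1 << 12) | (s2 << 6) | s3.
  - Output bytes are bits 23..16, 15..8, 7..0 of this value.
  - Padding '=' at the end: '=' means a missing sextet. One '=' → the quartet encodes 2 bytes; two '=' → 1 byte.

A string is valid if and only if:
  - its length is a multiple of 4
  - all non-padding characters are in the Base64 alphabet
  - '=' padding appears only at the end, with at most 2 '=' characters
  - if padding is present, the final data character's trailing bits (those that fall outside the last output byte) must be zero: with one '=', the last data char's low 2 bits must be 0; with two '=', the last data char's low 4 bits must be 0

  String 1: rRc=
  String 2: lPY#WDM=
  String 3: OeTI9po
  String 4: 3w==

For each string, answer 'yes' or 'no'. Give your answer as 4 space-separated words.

String 1: 'rRc=' → valid
String 2: 'lPY#WDM=' → invalid (bad char(s): ['#'])
String 3: 'OeTI9po' → invalid (len=7 not mult of 4)
String 4: '3w==' → valid

Answer: yes no no yes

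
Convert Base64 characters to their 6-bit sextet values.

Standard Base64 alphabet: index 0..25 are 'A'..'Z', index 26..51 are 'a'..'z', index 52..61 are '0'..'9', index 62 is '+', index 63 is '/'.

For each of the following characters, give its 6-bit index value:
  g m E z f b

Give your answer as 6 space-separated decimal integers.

Answer: 32 38 4 51 31 27

Derivation:
'g': a..z range, 26 + ord('g') − ord('a') = 32
'm': a..z range, 26 + ord('m') − ord('a') = 38
'E': A..Z range, ord('E') − ord('A') = 4
'z': a..z range, 26 + ord('z') − ord('a') = 51
'f': a..z range, 26 + ord('f') − ord('a') = 31
'b': a..z range, 26 + ord('b') − ord('a') = 27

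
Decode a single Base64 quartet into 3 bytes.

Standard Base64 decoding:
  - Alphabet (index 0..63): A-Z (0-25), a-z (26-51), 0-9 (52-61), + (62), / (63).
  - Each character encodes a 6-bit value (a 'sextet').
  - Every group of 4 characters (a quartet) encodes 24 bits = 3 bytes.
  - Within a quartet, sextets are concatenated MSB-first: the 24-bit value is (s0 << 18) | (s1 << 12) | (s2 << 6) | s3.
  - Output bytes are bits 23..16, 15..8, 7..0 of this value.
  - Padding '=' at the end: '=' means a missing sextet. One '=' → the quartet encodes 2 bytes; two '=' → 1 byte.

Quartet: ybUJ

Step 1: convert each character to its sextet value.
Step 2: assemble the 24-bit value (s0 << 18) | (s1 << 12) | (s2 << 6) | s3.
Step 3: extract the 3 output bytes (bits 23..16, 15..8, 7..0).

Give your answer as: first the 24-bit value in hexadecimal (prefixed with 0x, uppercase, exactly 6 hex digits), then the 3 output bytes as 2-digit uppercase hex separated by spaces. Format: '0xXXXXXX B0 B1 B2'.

Answer: 0xC9B509 C9 B5 09

Derivation:
Sextets: y=50, b=27, U=20, J=9
24-bit: (50<<18) | (27<<12) | (20<<6) | 9
      = 0xC80000 | 0x01B000 | 0x000500 | 0x000009
      = 0xC9B509
Bytes: (v>>16)&0xFF=C9, (v>>8)&0xFF=B5, v&0xFF=09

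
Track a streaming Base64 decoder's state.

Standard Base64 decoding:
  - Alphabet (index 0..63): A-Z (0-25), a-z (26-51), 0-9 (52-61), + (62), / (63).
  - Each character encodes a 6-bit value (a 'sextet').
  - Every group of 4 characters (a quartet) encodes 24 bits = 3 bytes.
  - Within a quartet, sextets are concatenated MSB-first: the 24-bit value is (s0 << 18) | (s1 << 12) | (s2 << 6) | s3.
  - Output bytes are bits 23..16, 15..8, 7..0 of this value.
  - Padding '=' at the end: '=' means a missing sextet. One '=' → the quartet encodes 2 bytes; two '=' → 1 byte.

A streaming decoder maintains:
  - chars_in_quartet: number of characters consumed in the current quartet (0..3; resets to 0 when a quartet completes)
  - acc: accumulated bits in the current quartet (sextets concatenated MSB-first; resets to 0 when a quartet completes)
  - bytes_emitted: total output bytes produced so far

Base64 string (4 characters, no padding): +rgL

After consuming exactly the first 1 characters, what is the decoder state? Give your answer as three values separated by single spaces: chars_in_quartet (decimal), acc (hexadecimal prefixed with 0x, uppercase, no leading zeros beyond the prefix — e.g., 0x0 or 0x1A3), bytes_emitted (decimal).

After char 0 ('+'=62): chars_in_quartet=1 acc=0x3E bytes_emitted=0

Answer: 1 0x3E 0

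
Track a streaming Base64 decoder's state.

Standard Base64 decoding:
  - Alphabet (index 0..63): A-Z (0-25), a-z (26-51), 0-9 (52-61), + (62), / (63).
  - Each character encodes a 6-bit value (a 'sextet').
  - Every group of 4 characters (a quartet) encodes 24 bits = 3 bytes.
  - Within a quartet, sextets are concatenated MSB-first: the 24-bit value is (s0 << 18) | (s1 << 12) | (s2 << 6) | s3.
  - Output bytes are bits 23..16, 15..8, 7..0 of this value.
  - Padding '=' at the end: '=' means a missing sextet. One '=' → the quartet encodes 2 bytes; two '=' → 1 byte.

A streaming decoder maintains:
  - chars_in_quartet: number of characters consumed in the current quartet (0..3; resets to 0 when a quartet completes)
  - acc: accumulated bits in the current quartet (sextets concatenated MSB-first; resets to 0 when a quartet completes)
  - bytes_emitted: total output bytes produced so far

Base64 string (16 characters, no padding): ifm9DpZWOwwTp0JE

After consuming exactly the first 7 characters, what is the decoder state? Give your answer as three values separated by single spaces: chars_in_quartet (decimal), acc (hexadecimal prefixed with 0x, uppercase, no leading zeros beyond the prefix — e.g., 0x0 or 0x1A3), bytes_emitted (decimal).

Answer: 3 0x3A59 3

Derivation:
After char 0 ('i'=34): chars_in_quartet=1 acc=0x22 bytes_emitted=0
After char 1 ('f'=31): chars_in_quartet=2 acc=0x89F bytes_emitted=0
After char 2 ('m'=38): chars_in_quartet=3 acc=0x227E6 bytes_emitted=0
After char 3 ('9'=61): chars_in_quartet=4 acc=0x89F9BD -> emit 89 F9 BD, reset; bytes_emitted=3
After char 4 ('D'=3): chars_in_quartet=1 acc=0x3 bytes_emitted=3
After char 5 ('p'=41): chars_in_quartet=2 acc=0xE9 bytes_emitted=3
After char 6 ('Z'=25): chars_in_quartet=3 acc=0x3A59 bytes_emitted=3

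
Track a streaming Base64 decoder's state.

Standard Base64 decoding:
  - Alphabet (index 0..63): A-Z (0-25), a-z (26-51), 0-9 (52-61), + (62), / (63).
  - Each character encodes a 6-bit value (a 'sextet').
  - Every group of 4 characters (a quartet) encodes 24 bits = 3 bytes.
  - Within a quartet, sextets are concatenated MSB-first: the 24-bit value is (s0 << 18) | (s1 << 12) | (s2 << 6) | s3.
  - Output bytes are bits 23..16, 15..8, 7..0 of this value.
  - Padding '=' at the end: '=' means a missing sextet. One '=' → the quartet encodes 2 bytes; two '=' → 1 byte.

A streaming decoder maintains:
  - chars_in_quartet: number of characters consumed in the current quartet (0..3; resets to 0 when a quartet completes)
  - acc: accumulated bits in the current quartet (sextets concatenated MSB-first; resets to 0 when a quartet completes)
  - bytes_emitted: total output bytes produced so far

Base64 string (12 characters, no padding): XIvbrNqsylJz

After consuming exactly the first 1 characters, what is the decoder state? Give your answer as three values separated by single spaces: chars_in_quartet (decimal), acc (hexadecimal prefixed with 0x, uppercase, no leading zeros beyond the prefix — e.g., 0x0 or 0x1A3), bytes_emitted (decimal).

After char 0 ('X'=23): chars_in_quartet=1 acc=0x17 bytes_emitted=0

Answer: 1 0x17 0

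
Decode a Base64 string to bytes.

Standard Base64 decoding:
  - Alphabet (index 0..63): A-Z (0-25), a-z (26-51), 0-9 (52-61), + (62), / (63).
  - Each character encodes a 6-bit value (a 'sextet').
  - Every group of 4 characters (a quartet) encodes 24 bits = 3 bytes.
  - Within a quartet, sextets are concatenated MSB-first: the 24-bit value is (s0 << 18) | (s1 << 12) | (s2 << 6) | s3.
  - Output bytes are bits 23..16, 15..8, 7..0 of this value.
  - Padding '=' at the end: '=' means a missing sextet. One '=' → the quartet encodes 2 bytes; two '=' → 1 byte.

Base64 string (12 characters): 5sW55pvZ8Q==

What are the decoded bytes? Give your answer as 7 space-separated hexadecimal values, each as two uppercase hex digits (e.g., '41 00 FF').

Answer: E6 C5 B9 E6 9B D9 F1

Derivation:
After char 0 ('5'=57): chars_in_quartet=1 acc=0x39 bytes_emitted=0
After char 1 ('s'=44): chars_in_quartet=2 acc=0xE6C bytes_emitted=0
After char 2 ('W'=22): chars_in_quartet=3 acc=0x39B16 bytes_emitted=0
After char 3 ('5'=57): chars_in_quartet=4 acc=0xE6C5B9 -> emit E6 C5 B9, reset; bytes_emitted=3
After char 4 ('5'=57): chars_in_quartet=1 acc=0x39 bytes_emitted=3
After char 5 ('p'=41): chars_in_quartet=2 acc=0xE69 bytes_emitted=3
After char 6 ('v'=47): chars_in_quartet=3 acc=0x39A6F bytes_emitted=3
After char 7 ('Z'=25): chars_in_quartet=4 acc=0xE69BD9 -> emit E6 9B D9, reset; bytes_emitted=6
After char 8 ('8'=60): chars_in_quartet=1 acc=0x3C bytes_emitted=6
After char 9 ('Q'=16): chars_in_quartet=2 acc=0xF10 bytes_emitted=6
Padding '==': partial quartet acc=0xF10 -> emit F1; bytes_emitted=7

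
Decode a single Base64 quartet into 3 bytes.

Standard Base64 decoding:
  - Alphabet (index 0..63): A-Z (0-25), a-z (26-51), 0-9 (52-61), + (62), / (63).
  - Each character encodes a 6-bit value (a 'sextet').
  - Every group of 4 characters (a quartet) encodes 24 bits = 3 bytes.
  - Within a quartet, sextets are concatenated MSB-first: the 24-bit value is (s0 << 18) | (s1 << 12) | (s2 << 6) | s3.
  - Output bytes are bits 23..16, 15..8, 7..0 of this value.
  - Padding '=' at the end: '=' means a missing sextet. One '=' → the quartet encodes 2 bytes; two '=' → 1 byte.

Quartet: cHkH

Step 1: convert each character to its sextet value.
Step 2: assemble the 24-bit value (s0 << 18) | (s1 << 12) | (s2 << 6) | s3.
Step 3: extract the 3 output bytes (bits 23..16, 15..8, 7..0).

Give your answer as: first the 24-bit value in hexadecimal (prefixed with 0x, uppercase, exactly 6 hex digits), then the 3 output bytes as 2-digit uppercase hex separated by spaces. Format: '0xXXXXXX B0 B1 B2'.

Sextets: c=28, H=7, k=36, H=7
24-bit: (28<<18) | (7<<12) | (36<<6) | 7
      = 0x700000 | 0x007000 | 0x000900 | 0x000007
      = 0x707907
Bytes: (v>>16)&0xFF=70, (v>>8)&0xFF=79, v&0xFF=07

Answer: 0x707907 70 79 07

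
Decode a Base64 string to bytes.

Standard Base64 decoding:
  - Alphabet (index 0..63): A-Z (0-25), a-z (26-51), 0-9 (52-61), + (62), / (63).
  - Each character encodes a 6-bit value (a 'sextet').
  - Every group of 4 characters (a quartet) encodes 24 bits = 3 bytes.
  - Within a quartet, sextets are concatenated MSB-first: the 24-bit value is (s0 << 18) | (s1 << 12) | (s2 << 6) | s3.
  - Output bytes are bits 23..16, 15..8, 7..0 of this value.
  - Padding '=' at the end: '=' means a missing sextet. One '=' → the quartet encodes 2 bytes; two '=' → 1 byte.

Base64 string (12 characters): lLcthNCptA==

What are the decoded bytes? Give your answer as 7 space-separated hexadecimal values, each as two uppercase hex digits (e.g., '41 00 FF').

After char 0 ('l'=37): chars_in_quartet=1 acc=0x25 bytes_emitted=0
After char 1 ('L'=11): chars_in_quartet=2 acc=0x94B bytes_emitted=0
After char 2 ('c'=28): chars_in_quartet=3 acc=0x252DC bytes_emitted=0
After char 3 ('t'=45): chars_in_quartet=4 acc=0x94B72D -> emit 94 B7 2D, reset; bytes_emitted=3
After char 4 ('h'=33): chars_in_quartet=1 acc=0x21 bytes_emitted=3
After char 5 ('N'=13): chars_in_quartet=2 acc=0x84D bytes_emitted=3
After char 6 ('C'=2): chars_in_quartet=3 acc=0x21342 bytes_emitted=3
After char 7 ('p'=41): chars_in_quartet=4 acc=0x84D0A9 -> emit 84 D0 A9, reset; bytes_emitted=6
After char 8 ('t'=45): chars_in_quartet=1 acc=0x2D bytes_emitted=6
After char 9 ('A'=0): chars_in_quartet=2 acc=0xB40 bytes_emitted=6
Padding '==': partial quartet acc=0xB40 -> emit B4; bytes_emitted=7

Answer: 94 B7 2D 84 D0 A9 B4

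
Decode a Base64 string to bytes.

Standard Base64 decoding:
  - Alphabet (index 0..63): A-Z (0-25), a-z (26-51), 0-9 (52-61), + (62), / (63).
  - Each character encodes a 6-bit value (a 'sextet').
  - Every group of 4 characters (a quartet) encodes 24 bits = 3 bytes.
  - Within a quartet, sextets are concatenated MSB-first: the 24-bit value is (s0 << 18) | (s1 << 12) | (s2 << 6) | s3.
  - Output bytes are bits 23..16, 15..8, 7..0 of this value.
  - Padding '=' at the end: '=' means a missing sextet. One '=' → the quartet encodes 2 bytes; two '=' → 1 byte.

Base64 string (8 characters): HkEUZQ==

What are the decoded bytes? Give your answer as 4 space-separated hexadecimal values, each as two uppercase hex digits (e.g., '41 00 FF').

After char 0 ('H'=7): chars_in_quartet=1 acc=0x7 bytes_emitted=0
After char 1 ('k'=36): chars_in_quartet=2 acc=0x1E4 bytes_emitted=0
After char 2 ('E'=4): chars_in_quartet=3 acc=0x7904 bytes_emitted=0
After char 3 ('U'=20): chars_in_quartet=4 acc=0x1E4114 -> emit 1E 41 14, reset; bytes_emitted=3
After char 4 ('Z'=25): chars_in_quartet=1 acc=0x19 bytes_emitted=3
After char 5 ('Q'=16): chars_in_quartet=2 acc=0x650 bytes_emitted=3
Padding '==': partial quartet acc=0x650 -> emit 65; bytes_emitted=4

Answer: 1E 41 14 65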